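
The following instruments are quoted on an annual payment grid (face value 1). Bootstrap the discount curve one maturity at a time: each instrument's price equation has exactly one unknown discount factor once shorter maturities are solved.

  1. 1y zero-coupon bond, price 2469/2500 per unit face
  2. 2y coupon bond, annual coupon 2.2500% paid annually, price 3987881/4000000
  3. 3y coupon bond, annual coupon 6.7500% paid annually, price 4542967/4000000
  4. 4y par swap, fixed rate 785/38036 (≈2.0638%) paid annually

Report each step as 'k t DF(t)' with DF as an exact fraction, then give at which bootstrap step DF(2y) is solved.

step 1 [1y] zero: DF = P = 2469/2500 ≈ 0.987600
step 2 [2y] bond c/1=9/400: DF=(3987881/4000000 − 9/400·(0.987600))/(1+9/400) = 9533/10000 ≈ 0.953300
step 3 [3y] bond c/1=27/400: DF=(4542967/4000000 − 27/400·(0.987600+0.953300))/(1+27/400) = 2353/2500 ≈ 0.941200
step 4 [4y] swap r/1=785/38036: DF=(1 − 785/38036·(0.987600+0.953300+0.941200))/(1+785/38036) = 1843/2000 ≈ 0.921500

1 1 2469/2500
2 2 9533/10000
3 3 2353/2500
4 4 1843/2000
DF(2y) is solved at step 2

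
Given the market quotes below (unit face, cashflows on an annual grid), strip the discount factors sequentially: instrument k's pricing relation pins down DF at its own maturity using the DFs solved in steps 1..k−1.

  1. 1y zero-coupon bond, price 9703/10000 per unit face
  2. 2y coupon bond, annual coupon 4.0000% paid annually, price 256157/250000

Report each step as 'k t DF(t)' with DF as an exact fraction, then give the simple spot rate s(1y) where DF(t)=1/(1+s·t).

step 1 [1y] zero: DF = P = 9703/10000 ≈ 0.970300
step 2 [2y] bond c/1=1/25: DF=(256157/250000 − 1/25·(0.970300))/(1+1/25) = 9479/10000 ≈ 0.947900

1 1 9703/10000
2 2 9479/10000
s(1y) = (1/(9703/10000) − 1)/(1) = 297/9703 ≈ 3.0609%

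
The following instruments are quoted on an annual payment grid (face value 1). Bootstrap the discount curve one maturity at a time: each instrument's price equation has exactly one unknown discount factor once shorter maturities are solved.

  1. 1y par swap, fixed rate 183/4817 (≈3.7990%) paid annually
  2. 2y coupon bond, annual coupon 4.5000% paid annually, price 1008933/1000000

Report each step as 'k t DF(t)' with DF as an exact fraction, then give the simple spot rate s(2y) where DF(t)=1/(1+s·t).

1 1 4817/5000
2 2 231/250
s(2y) = (1/(231/250) − 1)/(2) = 19/462 ≈ 4.1126%

step 1 [1y] swap r/1=183/4817: DF=(1 − 183/4817·(0))/(1+183/4817) = 4817/5000 ≈ 0.963400
step 2 [2y] bond c/1=9/200: DF=(1008933/1000000 − 9/200·(0.963400))/(1+9/200) = 231/250 ≈ 0.924000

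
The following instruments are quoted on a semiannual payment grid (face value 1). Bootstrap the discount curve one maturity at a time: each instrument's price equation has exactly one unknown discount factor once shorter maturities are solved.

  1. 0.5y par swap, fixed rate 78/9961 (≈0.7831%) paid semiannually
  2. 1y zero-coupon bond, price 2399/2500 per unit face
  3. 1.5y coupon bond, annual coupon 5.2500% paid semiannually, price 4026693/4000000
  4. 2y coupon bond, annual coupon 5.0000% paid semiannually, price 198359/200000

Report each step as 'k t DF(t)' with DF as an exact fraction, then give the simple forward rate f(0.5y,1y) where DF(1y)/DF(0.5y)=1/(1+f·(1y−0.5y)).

1 1/2 9961/10000
2 1 2399/2500
3 3/2 9309/10000
4 2 2243/2500
f(0.5y,1y) = ((9961/10000)/(2399/2500) − 1)/(1/2) = 365/4798 ≈ 7.6073%

step 1 [0.5y] swap r/2=39/9961: DF=(1 − 39/9961·(0))/(1+39/9961) = 9961/10000 ≈ 0.996100
step 2 [1y] zero: DF = P = 2399/2500 ≈ 0.959600
step 3 [1.5y] bond c/2=21/800: DF=(4026693/4000000 − 21/800·(0.996100+0.959600))/(1+21/800) = 9309/10000 ≈ 0.930900
step 4 [2y] bond c/2=1/40: DF=(198359/200000 − 1/40·(0.996100+0.959600+0.930900))/(1+1/40) = 2243/2500 ≈ 0.897200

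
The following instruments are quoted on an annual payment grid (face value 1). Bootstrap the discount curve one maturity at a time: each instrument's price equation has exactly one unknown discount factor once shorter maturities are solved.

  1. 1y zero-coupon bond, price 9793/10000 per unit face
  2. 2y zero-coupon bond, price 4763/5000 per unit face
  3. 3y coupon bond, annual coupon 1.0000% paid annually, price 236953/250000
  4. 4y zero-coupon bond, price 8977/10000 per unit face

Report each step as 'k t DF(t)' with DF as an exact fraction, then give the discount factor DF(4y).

1 1 9793/10000
2 2 4763/5000
3 3 9193/10000
4 4 8977/10000
DF(4y) = 8977/10000 ≈ 0.897700

step 1 [1y] zero: DF = P = 9793/10000 ≈ 0.979300
step 2 [2y] zero: DF = P = 4763/5000 ≈ 0.952600
step 3 [3y] bond c/1=1/100: DF=(236953/250000 − 1/100·(0.979300+0.952600))/(1+1/100) = 9193/10000 ≈ 0.919300
step 4 [4y] zero: DF = P = 8977/10000 ≈ 0.897700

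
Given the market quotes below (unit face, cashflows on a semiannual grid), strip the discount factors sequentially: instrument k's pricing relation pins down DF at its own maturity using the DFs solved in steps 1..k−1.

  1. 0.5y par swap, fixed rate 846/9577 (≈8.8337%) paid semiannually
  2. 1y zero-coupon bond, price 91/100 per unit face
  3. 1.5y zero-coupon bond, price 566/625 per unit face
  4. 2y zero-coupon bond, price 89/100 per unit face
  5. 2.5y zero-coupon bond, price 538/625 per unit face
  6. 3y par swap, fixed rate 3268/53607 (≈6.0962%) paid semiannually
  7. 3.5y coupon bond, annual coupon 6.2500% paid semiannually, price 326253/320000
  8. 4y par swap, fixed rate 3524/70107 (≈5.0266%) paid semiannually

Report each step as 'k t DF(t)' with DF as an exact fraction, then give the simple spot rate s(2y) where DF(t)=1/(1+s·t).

step 1 [0.5y] swap r/2=423/9577: DF=(1 − 423/9577·(0))/(1+423/9577) = 9577/10000 ≈ 0.957700
step 2 [1y] zero: DF = P = 91/100 ≈ 0.910000
step 3 [1.5y] zero: DF = P = 566/625 ≈ 0.905600
step 4 [2y] zero: DF = P = 89/100 ≈ 0.890000
step 5 [2.5y] zero: DF = P = 538/625 ≈ 0.860800
step 6 [3y] swap r/2=1634/53607: DF=(1 − 1634/53607·(0.957700+0.910000+0.905600+0.890000+0.860800))/(1+1634/53607) = 4183/5000 ≈ 0.836600
step 7 [3.5y] bond c/2=1/32: DF=(326253/320000 − 1/32·(0.957700+0.910000+0.905600+0.890000+0.860800+0.836600))/(1+1/32) = 4131/5000 ≈ 0.826200
step 8 [4y] swap r/2=1762/70107: DF=(1 − 1762/70107·(0.957700+0.910000+0.905600+0.890000+0.860800+0.836600+0.826200))/(1+1762/70107) = 4119/5000 ≈ 0.823800

1 1/2 9577/10000
2 1 91/100
3 3/2 566/625
4 2 89/100
5 5/2 538/625
6 3 4183/5000
7 7/2 4131/5000
8 4 4119/5000
s(2y) = (1/(89/100) − 1)/(2) = 11/178 ≈ 6.1798%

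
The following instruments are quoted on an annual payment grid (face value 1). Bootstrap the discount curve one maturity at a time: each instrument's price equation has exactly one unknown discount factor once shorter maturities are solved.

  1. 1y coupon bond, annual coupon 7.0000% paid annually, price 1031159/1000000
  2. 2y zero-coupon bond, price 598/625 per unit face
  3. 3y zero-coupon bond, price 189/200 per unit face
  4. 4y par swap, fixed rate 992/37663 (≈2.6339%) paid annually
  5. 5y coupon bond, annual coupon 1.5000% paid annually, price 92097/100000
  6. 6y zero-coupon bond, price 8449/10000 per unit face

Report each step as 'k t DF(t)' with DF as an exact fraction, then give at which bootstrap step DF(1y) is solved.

1 1 9637/10000
2 2 598/625
3 3 189/200
4 4 563/625
5 5 8517/10000
6 6 8449/10000
DF(1y) is solved at step 1

step 1 [1y] bond c/1=7/100: DF=(1031159/1000000 − 7/100·(0))/(1+7/100) = 9637/10000 ≈ 0.963700
step 2 [2y] zero: DF = P = 598/625 ≈ 0.956800
step 3 [3y] zero: DF = P = 189/200 ≈ 0.945000
step 4 [4y] swap r/1=992/37663: DF=(1 − 992/37663·(0.963700+0.956800+0.945000))/(1+992/37663) = 563/625 ≈ 0.900800
step 5 [5y] bond c/1=3/200: DF=(92097/100000 − 3/200·(0.963700+0.956800+0.945000+0.900800))/(1+3/200) = 8517/10000 ≈ 0.851700
step 6 [6y] zero: DF = P = 8449/10000 ≈ 0.844900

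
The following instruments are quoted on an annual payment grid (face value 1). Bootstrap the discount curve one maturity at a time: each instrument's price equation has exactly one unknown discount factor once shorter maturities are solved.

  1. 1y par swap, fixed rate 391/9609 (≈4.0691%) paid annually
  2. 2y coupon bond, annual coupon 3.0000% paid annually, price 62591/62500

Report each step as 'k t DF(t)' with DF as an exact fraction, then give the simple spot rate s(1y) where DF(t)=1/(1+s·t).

step 1 [1y] swap r/1=391/9609: DF=(1 − 391/9609·(0))/(1+391/9609) = 9609/10000 ≈ 0.960900
step 2 [2y] bond c/1=3/100: DF=(62591/62500 − 3/100·(0.960900))/(1+3/100) = 9443/10000 ≈ 0.944300

1 1 9609/10000
2 2 9443/10000
s(1y) = (1/(9609/10000) − 1)/(1) = 391/9609 ≈ 4.0691%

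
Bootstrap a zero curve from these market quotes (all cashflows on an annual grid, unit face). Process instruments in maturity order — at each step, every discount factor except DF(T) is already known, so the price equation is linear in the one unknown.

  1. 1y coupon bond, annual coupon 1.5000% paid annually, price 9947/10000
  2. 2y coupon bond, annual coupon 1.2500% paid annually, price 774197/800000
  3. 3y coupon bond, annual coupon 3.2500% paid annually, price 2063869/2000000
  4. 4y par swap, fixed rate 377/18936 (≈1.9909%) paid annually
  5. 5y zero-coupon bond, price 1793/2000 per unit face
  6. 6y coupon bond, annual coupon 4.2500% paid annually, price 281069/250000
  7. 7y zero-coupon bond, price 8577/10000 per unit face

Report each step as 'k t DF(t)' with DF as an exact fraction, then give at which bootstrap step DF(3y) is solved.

step 1 [1y] bond c/1=3/200: DF=(9947/10000 − 3/200·(0))/(1+3/200) = 49/50 ≈ 0.980000
step 2 [2y] bond c/1=1/80: DF=(774197/800000 − 1/80·(0.980000))/(1+1/80) = 9437/10000 ≈ 0.943700
step 3 [3y] bond c/1=13/400: DF=(2063869/2000000 − 13/400·(0.980000+0.943700))/(1+13/400) = 9389/10000 ≈ 0.938900
step 4 [4y] swap r/1=377/18936: DF=(1 − 377/18936·(0.980000+0.943700+0.938900))/(1+377/18936) = 4623/5000 ≈ 0.924600
step 5 [5y] zero: DF = P = 1793/2000 ≈ 0.896500
step 6 [6y] bond c/1=17/400: DF=(281069/250000 − 17/400·(0.980000+0.943700+0.938900+0.924600+0.896500))/(1+17/400) = 71/80 ≈ 0.887500
step 7 [7y] zero: DF = P = 8577/10000 ≈ 0.857700

1 1 49/50
2 2 9437/10000
3 3 9389/10000
4 4 4623/5000
5 5 1793/2000
6 6 71/80
7 7 8577/10000
DF(3y) is solved at step 3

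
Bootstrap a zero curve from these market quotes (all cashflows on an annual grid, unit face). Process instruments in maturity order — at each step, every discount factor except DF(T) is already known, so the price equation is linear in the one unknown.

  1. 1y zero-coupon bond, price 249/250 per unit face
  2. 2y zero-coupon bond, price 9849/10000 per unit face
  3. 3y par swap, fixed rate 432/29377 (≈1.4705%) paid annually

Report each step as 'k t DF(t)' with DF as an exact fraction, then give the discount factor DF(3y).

1 1 249/250
2 2 9849/10000
3 3 598/625
DF(3y) = 598/625 ≈ 0.956800

step 1 [1y] zero: DF = P = 249/250 ≈ 0.996000
step 2 [2y] zero: DF = P = 9849/10000 ≈ 0.984900
step 3 [3y] swap r/1=432/29377: DF=(1 − 432/29377·(0.996000+0.984900))/(1+432/29377) = 598/625 ≈ 0.956800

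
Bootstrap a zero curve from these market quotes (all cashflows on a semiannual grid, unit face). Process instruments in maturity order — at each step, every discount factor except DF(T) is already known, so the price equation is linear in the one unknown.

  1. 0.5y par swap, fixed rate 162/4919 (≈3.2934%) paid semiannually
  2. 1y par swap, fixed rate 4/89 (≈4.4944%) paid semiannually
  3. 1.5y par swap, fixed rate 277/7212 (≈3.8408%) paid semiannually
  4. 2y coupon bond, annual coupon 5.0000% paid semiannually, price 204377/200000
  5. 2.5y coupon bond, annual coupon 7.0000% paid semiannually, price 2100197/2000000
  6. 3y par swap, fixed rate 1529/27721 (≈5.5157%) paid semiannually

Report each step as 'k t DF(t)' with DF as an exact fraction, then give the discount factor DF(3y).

step 1 [0.5y] swap r/2=81/4919: DF=(1 − 81/4919·(0))/(1+81/4919) = 4919/5000 ≈ 0.983800
step 2 [1y] swap r/2=2/89: DF=(1 − 2/89·(0.983800))/(1+2/89) = 2391/2500 ≈ 0.956400
step 3 [1.5y] swap r/2=277/14424: DF=(1 − 277/14424·(0.983800+0.956400))/(1+277/14424) = 4723/5000 ≈ 0.944600
step 4 [2y] bond c/2=1/40: DF=(204377/200000 − 1/40·(0.983800+0.956400+0.944600))/(1+1/40) = 4633/5000 ≈ 0.926600
step 5 [2.5y] bond c/2=7/200: DF=(2100197/2000000 − 7/200·(0.983800+0.956400+0.944600+0.926600))/(1+7/200) = 8857/10000 ≈ 0.885700
step 6 [3y] swap r/2=1529/55442: DF=(1 − 1529/55442·(0.983800+0.956400+0.944600+0.926600+0.885700))/(1+1529/55442) = 8471/10000 ≈ 0.847100

1 1/2 4919/5000
2 1 2391/2500
3 3/2 4723/5000
4 2 4633/5000
5 5/2 8857/10000
6 3 8471/10000
DF(3y) = 8471/10000 ≈ 0.847100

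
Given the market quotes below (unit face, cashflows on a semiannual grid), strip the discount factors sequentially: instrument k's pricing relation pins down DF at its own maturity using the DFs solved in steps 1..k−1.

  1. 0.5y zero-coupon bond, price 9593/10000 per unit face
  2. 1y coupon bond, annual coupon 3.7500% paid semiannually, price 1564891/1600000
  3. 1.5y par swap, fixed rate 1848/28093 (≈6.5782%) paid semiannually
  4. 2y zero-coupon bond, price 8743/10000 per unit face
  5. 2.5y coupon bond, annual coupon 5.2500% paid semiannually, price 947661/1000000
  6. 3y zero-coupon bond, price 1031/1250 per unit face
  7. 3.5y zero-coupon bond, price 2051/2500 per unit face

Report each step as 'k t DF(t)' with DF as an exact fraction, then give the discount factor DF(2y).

1 1/2 9593/10000
2 1 589/625
3 3/2 2269/2500
4 2 8743/10000
5 5/2 2073/2500
6 3 1031/1250
7 7/2 2051/2500
DF(2y) = 8743/10000 ≈ 0.874300

step 1 [0.5y] zero: DF = P = 9593/10000 ≈ 0.959300
step 2 [1y] bond c/2=3/160: DF=(1564891/1600000 − 3/160·(0.959300))/(1+3/160) = 589/625 ≈ 0.942400
step 3 [1.5y] swap r/2=924/28093: DF=(1 − 924/28093·(0.959300+0.942400))/(1+924/28093) = 2269/2500 ≈ 0.907600
step 4 [2y] zero: DF = P = 8743/10000 ≈ 0.874300
step 5 [2.5y] bond c/2=21/800: DF=(947661/1000000 − 21/800·(0.959300+0.942400+0.907600+0.874300))/(1+21/800) = 2073/2500 ≈ 0.829200
step 6 [3y] zero: DF = P = 1031/1250 ≈ 0.824800
step 7 [3.5y] zero: DF = P = 2051/2500 ≈ 0.820400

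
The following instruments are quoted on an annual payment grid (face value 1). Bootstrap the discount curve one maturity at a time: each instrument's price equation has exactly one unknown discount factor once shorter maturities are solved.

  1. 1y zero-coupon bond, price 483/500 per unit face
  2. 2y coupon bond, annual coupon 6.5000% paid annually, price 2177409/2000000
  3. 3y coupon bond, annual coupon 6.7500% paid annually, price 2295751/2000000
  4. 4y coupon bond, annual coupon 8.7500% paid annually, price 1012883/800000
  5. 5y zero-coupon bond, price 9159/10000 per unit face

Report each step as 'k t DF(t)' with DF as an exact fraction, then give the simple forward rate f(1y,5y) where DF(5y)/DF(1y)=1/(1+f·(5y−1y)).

step 1 [1y] zero: DF = P = 483/500 ≈ 0.966000
step 2 [2y] bond c/1=13/200: DF=(2177409/2000000 − 13/200·(0.966000))/(1+13/200) = 9633/10000 ≈ 0.963300
step 3 [3y] bond c/1=27/400: DF=(2295751/2000000 − 27/400·(0.966000+0.963300))/(1+27/400) = 9533/10000 ≈ 0.953300
step 4 [4y] bond c/1=7/80: DF=(1012883/800000 − 7/80·(0.966000+0.963300+0.953300))/(1+7/80) = 9323/10000 ≈ 0.932300
step 5 [5y] zero: DF = P = 9159/10000 ≈ 0.915900

1 1 483/500
2 2 9633/10000
3 3 9533/10000
4 4 9323/10000
5 5 9159/10000
f(1y,5y) = ((483/500)/(9159/10000) − 1)/(4) = 167/12212 ≈ 1.3675%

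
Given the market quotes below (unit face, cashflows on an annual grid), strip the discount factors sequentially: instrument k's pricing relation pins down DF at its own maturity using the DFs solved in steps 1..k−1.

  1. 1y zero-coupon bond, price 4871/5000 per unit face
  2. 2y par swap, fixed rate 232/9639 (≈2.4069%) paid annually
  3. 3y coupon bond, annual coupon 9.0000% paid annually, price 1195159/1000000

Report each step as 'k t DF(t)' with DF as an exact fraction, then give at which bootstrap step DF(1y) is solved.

1 1 4871/5000
2 2 596/625
3 3 9373/10000
DF(1y) is solved at step 1

step 1 [1y] zero: DF = P = 4871/5000 ≈ 0.974200
step 2 [2y] swap r/1=232/9639: DF=(1 − 232/9639·(0.974200))/(1+232/9639) = 596/625 ≈ 0.953600
step 3 [3y] bond c/1=9/100: DF=(1195159/1000000 − 9/100·(0.974200+0.953600))/(1+9/100) = 9373/10000 ≈ 0.937300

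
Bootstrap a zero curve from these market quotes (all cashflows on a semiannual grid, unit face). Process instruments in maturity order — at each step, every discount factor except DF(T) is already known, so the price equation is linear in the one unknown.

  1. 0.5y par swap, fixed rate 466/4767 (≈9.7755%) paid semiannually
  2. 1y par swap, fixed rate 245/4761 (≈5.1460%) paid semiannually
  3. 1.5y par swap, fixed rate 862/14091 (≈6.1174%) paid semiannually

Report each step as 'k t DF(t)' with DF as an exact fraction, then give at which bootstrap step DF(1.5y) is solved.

step 1 [0.5y] swap r/2=233/4767: DF=(1 − 233/4767·(0))/(1+233/4767) = 4767/5000 ≈ 0.953400
step 2 [1y] swap r/2=245/9522: DF=(1 − 245/9522·(0.953400))/(1+245/9522) = 951/1000 ≈ 0.951000
step 3 [1.5y] swap r/2=431/14091: DF=(1 − 431/14091·(0.953400+0.951000))/(1+431/14091) = 4569/5000 ≈ 0.913800

1 1/2 4767/5000
2 1 951/1000
3 3/2 4569/5000
DF(1.5y) is solved at step 3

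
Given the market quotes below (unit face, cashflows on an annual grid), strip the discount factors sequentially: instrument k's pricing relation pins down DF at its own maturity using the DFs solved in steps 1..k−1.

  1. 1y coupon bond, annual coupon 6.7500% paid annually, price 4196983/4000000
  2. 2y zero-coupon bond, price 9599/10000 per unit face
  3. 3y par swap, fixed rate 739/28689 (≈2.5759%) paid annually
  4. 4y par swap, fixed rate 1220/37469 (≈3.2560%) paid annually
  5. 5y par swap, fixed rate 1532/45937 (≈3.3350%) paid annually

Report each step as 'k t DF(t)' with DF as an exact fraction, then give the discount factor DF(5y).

step 1 [1y] bond c/1=27/400: DF=(4196983/4000000 − 27/400·(0))/(1+27/400) = 9829/10000 ≈ 0.982900
step 2 [2y] zero: DF = P = 9599/10000 ≈ 0.959900
step 3 [3y] swap r/1=739/28689: DF=(1 − 739/28689·(0.982900+0.959900))/(1+739/28689) = 9261/10000 ≈ 0.926100
step 4 [4y] swap r/1=1220/37469: DF=(1 − 1220/37469·(0.982900+0.959900+0.926100))/(1+1220/37469) = 439/500 ≈ 0.878000
step 5 [5y] swap r/1=1532/45937: DF=(1 − 1532/45937·(0.982900+0.959900+0.926100+0.878000))/(1+1532/45937) = 2117/2500 ≈ 0.846800

1 1 9829/10000
2 2 9599/10000
3 3 9261/10000
4 4 439/500
5 5 2117/2500
DF(5y) = 2117/2500 ≈ 0.846800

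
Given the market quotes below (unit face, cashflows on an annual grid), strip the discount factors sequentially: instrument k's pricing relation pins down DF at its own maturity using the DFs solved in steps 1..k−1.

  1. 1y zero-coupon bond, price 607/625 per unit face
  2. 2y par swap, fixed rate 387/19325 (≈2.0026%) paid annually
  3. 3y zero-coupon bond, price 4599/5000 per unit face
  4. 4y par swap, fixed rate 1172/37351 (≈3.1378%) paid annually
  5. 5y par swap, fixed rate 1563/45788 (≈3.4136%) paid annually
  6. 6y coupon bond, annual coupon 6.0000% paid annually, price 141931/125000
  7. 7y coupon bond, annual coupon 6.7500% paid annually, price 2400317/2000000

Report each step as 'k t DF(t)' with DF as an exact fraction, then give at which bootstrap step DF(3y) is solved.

1 1 607/625
2 2 9613/10000
3 3 4599/5000
4 4 2207/2500
5 5 8437/10000
6 6 203/250
7 7 3917/5000
DF(3y) is solved at step 3

step 1 [1y] zero: DF = P = 607/625 ≈ 0.971200
step 2 [2y] swap r/1=387/19325: DF=(1 − 387/19325·(0.971200))/(1+387/19325) = 9613/10000 ≈ 0.961300
step 3 [3y] zero: DF = P = 4599/5000 ≈ 0.919800
step 4 [4y] swap r/1=1172/37351: DF=(1 − 1172/37351·(0.971200+0.961300+0.919800))/(1+1172/37351) = 2207/2500 ≈ 0.882800
step 5 [5y] swap r/1=1563/45788: DF=(1 − 1563/45788·(0.971200+0.961300+0.919800+0.882800))/(1+1563/45788) = 8437/10000 ≈ 0.843700
step 6 [6y] bond c/1=3/50: DF=(141931/125000 − 3/50·(0.971200+0.961300+0.919800+0.882800+0.843700))/(1+3/50) = 203/250 ≈ 0.812000
step 7 [7y] bond c/1=27/400: DF=(2400317/2000000 − 27/400·(0.971200+0.961300+0.919800+0.882800+0.843700+0.812000))/(1+27/400) = 3917/5000 ≈ 0.783400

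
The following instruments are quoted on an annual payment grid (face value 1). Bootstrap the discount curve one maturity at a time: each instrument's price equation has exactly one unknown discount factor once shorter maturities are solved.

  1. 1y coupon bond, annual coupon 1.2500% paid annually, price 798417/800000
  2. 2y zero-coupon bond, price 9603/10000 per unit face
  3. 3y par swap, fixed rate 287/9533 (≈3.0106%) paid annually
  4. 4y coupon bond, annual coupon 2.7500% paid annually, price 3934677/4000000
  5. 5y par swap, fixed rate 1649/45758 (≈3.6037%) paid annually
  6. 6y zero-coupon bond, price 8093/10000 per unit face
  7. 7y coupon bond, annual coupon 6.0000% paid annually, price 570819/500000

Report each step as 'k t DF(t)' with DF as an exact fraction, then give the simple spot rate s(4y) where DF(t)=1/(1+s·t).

step 1 [1y] bond c/1=1/80: DF=(798417/800000 − 1/80·(0))/(1+1/80) = 9857/10000 ≈ 0.985700
step 2 [2y] zero: DF = P = 9603/10000 ≈ 0.960300
step 3 [3y] swap r/1=287/9533: DF=(1 − 287/9533·(0.985700+0.960300))/(1+287/9533) = 9139/10000 ≈ 0.913900
step 4 [4y] bond c/1=11/400: DF=(3934677/4000000 − 11/400·(0.985700+0.960300+0.913900))/(1+11/400) = 1101/1250 ≈ 0.880800
step 5 [5y] swap r/1=1649/45758: DF=(1 − 1649/45758·(0.985700+0.960300+0.913900+0.880800))/(1+1649/45758) = 8351/10000 ≈ 0.835100
step 6 [6y] zero: DF = P = 8093/10000 ≈ 0.809300
step 7 [7y] bond c/1=3/50: DF=(570819/500000 − 3/50·(0.985700+0.960300+0.913900+0.880800+0.835100+0.809300))/(1+3/50) = 3861/5000 ≈ 0.772200

1 1 9857/10000
2 2 9603/10000
3 3 9139/10000
4 4 1101/1250
5 5 8351/10000
6 6 8093/10000
7 7 3861/5000
s(4y) = (1/(1101/1250) − 1)/(4) = 149/4404 ≈ 3.3833%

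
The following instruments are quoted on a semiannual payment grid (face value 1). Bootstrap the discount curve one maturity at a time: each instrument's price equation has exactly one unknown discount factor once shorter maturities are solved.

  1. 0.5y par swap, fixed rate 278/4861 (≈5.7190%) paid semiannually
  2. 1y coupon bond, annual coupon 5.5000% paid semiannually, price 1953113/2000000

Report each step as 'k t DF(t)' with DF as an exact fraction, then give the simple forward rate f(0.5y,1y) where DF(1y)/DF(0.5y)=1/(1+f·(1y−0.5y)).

1 1/2 4861/5000
2 1 2311/2500
f(0.5y,1y) = ((4861/5000)/(2311/2500) − 1)/(1/2) = 239/2311 ≈ 10.3418%

step 1 [0.5y] swap r/2=139/4861: DF=(1 − 139/4861·(0))/(1+139/4861) = 4861/5000 ≈ 0.972200
step 2 [1y] bond c/2=11/400: DF=(1953113/2000000 − 11/400·(0.972200))/(1+11/400) = 2311/2500 ≈ 0.924400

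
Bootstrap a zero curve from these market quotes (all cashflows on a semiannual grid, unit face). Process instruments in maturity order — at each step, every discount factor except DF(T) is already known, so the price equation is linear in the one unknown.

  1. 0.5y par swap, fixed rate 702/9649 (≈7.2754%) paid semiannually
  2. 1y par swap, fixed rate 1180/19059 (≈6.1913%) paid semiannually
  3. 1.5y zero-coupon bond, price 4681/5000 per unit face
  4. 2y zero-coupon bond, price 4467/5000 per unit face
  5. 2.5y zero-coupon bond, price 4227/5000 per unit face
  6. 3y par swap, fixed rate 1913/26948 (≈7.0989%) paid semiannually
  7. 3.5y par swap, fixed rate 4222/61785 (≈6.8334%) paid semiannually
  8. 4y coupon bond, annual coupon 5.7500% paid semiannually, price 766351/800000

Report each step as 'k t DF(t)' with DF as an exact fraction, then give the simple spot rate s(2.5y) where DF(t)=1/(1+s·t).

1 1/2 9649/10000
2 1 941/1000
3 3/2 4681/5000
4 2 4467/5000
5 5/2 4227/5000
6 3 8087/10000
7 7/2 7889/10000
8 4 1517/2000
s(2.5y) = (1/(4227/5000) − 1)/(5/2) = 1546/21135 ≈ 7.3149%

step 1 [0.5y] swap r/2=351/9649: DF=(1 − 351/9649·(0))/(1+351/9649) = 9649/10000 ≈ 0.964900
step 2 [1y] swap r/2=590/19059: DF=(1 − 590/19059·(0.964900))/(1+590/19059) = 941/1000 ≈ 0.941000
step 3 [1.5y] zero: DF = P = 4681/5000 ≈ 0.936200
step 4 [2y] zero: DF = P = 4467/5000 ≈ 0.893400
step 5 [2.5y] zero: DF = P = 4227/5000 ≈ 0.845400
step 6 [3y] swap r/2=1913/53896: DF=(1 − 1913/53896·(0.964900+0.941000+0.936200+0.893400+0.845400))/(1+1913/53896) = 8087/10000 ≈ 0.808700
step 7 [3.5y] swap r/2=2111/61785: DF=(1 − 2111/61785·(0.964900+0.941000+0.936200+0.893400+0.845400+0.808700))/(1+2111/61785) = 7889/10000 ≈ 0.788900
step 8 [4y] bond c/2=23/800: DF=(766351/800000 − 23/800·(0.964900+0.941000+0.936200+0.893400+0.845400+0.808700+0.788900))/(1+23/800) = 1517/2000 ≈ 0.758500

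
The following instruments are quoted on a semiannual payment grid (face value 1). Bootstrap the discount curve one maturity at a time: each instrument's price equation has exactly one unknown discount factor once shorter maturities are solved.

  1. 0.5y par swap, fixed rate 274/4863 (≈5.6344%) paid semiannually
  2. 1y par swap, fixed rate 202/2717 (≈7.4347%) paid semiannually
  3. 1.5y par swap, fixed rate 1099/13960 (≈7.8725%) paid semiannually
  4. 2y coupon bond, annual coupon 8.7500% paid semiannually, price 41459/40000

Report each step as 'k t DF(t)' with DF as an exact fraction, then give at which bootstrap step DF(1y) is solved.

step 1 [0.5y] swap r/2=137/4863: DF=(1 − 137/4863·(0))/(1+137/4863) = 4863/5000 ≈ 0.972600
step 2 [1y] swap r/2=101/2717: DF=(1 − 101/2717·(0.972600))/(1+101/2717) = 9293/10000 ≈ 0.929300
step 3 [1.5y] swap r/2=1099/27920: DF=(1 − 1099/27920·(0.972600+0.929300))/(1+1099/27920) = 8901/10000 ≈ 0.890100
step 4 [2y] bond c/2=7/160: DF=(41459/40000 − 7/160·(0.972600+0.929300+0.890100))/(1+7/160) = 219/250 ≈ 0.876000

1 1/2 4863/5000
2 1 9293/10000
3 3/2 8901/10000
4 2 219/250
DF(1y) is solved at step 2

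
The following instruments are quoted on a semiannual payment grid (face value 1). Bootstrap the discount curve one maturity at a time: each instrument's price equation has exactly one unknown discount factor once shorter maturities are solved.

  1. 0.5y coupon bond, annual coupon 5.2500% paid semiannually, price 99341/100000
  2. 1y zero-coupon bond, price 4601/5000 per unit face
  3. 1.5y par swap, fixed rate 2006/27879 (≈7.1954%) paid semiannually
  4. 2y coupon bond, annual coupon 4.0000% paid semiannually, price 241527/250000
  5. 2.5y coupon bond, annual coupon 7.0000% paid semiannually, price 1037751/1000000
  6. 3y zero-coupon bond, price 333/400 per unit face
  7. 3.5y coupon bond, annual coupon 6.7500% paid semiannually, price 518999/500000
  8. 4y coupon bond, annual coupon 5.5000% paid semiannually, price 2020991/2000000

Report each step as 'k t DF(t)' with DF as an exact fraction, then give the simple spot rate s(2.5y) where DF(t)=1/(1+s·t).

1 1/2 121/125
2 1 4601/5000
3 3/2 8997/10000
4 2 357/400
5 5/2 4391/5000
6 3 333/400
7 7/2 8281/10000
8 4 817/1000
s(2.5y) = (1/(4391/5000) − 1)/(5/2) = 1218/21955 ≈ 5.5477%

step 1 [0.5y] bond c/2=21/800: DF=(99341/100000 − 21/800·(0))/(1+21/800) = 121/125 ≈ 0.968000
step 2 [1y] zero: DF = P = 4601/5000 ≈ 0.920200
step 3 [1.5y] swap r/2=1003/27879: DF=(1 − 1003/27879·(0.968000+0.920200))/(1+1003/27879) = 8997/10000 ≈ 0.899700
step 4 [2y] bond c/2=1/50: DF=(241527/250000 − 1/50·(0.968000+0.920200+0.899700))/(1+1/50) = 357/400 ≈ 0.892500
step 5 [2.5y] bond c/2=7/200: DF=(1037751/1000000 − 7/200·(0.968000+0.920200+0.899700+0.892500))/(1+7/200) = 4391/5000 ≈ 0.878200
step 6 [3y] zero: DF = P = 333/400 ≈ 0.832500
step 7 [3.5y] bond c/2=27/800: DF=(518999/500000 − 27/800·(0.968000+0.920200+0.899700+0.892500+0.878200+0.832500))/(1+27/800) = 8281/10000 ≈ 0.828100
step 8 [4y] bond c/2=11/400: DF=(2020991/2000000 − 11/400·(0.968000+0.920200+0.899700+0.892500+0.878200+0.832500+0.828100))/(1+11/400) = 817/1000 ≈ 0.817000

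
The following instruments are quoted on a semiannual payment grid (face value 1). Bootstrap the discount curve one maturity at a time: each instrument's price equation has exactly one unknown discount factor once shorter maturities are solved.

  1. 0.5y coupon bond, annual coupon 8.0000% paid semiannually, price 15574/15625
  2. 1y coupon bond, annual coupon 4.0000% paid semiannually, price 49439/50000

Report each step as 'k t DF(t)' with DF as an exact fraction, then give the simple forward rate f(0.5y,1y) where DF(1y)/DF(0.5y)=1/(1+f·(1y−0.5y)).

1 1/2 599/625
2 1 4753/5000
f(0.5y,1y) = ((599/625)/(4753/5000) − 1)/(1/2) = 78/4753 ≈ 1.6411%

step 1 [0.5y] bond c/2=1/25: DF=(15574/15625 − 1/25·(0))/(1+1/25) = 599/625 ≈ 0.958400
step 2 [1y] bond c/2=1/50: DF=(49439/50000 − 1/50·(0.958400))/(1+1/50) = 4753/5000 ≈ 0.950600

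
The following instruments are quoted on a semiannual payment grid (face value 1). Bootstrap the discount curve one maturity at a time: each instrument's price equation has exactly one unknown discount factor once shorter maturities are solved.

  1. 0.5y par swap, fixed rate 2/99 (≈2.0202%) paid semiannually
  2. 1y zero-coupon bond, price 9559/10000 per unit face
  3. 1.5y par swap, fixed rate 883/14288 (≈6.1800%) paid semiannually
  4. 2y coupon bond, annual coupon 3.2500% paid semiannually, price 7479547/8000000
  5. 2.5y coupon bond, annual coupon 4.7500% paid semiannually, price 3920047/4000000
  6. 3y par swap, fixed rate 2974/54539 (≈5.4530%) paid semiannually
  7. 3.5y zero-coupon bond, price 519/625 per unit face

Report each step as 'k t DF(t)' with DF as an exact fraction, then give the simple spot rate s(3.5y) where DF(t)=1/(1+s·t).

step 1 [0.5y] swap r/2=1/99: DF=(1 − 1/99·(0))/(1+1/99) = 99/100 ≈ 0.990000
step 2 [1y] zero: DF = P = 9559/10000 ≈ 0.955900
step 3 [1.5y] swap r/2=883/28576: DF=(1 − 883/28576·(0.990000+0.955900))/(1+883/28576) = 9117/10000 ≈ 0.911700
step 4 [2y] bond c/2=13/800: DF=(7479547/8000000 − 13/800·(0.990000+0.955900+0.911700))/(1+13/800) = 8743/10000 ≈ 0.874300
step 5 [2.5y] bond c/2=19/800: DF=(3920047/4000000 − 19/800·(0.990000+0.955900+0.911700+0.874300))/(1+19/800) = 8707/10000 ≈ 0.870700
step 6 [3y] swap r/2=1487/54539: DF=(1 − 1487/54539·(0.990000+0.955900+0.911700+0.874300+0.870700))/(1+1487/54539) = 8513/10000 ≈ 0.851300
step 7 [3.5y] zero: DF = P = 519/625 ≈ 0.830400

1 1/2 99/100
2 1 9559/10000
3 3/2 9117/10000
4 2 8743/10000
5 5/2 8707/10000
6 3 8513/10000
7 7/2 519/625
s(3.5y) = (1/(519/625) − 1)/(7/2) = 212/3633 ≈ 5.8354%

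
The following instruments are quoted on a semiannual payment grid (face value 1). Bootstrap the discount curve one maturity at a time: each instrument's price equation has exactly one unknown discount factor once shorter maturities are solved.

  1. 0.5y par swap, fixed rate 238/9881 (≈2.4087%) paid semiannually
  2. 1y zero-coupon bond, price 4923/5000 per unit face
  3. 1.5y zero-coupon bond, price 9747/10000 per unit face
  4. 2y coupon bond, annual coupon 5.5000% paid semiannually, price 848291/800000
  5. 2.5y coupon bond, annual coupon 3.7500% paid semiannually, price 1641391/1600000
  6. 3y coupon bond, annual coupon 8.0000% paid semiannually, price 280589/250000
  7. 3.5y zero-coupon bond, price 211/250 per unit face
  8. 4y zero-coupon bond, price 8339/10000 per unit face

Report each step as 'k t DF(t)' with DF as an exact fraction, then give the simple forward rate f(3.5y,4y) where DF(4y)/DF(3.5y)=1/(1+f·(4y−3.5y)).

1 1/2 9881/10000
2 1 4923/5000
3 3/2 9747/10000
4 2 9531/10000
5 5/2 1169/1250
6 3 2233/2500
7 7/2 211/250
8 4 8339/10000
f(3.5y,4y) = ((211/250)/(8339/10000) − 1)/(1/2) = 202/8339 ≈ 2.4224%

step 1 [0.5y] swap r/2=119/9881: DF=(1 − 119/9881·(0))/(1+119/9881) = 9881/10000 ≈ 0.988100
step 2 [1y] zero: DF = P = 4923/5000 ≈ 0.984600
step 3 [1.5y] zero: DF = P = 9747/10000 ≈ 0.974700
step 4 [2y] bond c/2=11/400: DF=(848291/800000 − 11/400·(0.988100+0.984600+0.974700))/(1+11/400) = 9531/10000 ≈ 0.953100
step 5 [2.5y] bond c/2=3/160: DF=(1641391/1600000 − 3/160·(0.988100+0.984600+0.974700+0.953100))/(1+3/160) = 1169/1250 ≈ 0.935200
step 6 [3y] bond c/2=1/25: DF=(280589/250000 − 1/25·(0.988100+0.984600+0.974700+0.953100+0.935200))/(1+1/25) = 2233/2500 ≈ 0.893200
step 7 [3.5y] zero: DF = P = 211/250 ≈ 0.844000
step 8 [4y] zero: DF = P = 8339/10000 ≈ 0.833900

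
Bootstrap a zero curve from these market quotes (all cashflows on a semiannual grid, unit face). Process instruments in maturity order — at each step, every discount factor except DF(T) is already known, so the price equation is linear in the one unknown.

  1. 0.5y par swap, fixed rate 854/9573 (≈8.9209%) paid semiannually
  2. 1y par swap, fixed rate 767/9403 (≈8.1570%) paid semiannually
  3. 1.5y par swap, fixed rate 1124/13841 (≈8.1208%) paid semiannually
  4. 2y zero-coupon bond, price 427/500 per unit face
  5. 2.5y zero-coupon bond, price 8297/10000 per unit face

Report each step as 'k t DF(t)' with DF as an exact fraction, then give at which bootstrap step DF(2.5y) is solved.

1 1/2 9573/10000
2 1 9233/10000
3 3/2 2219/2500
4 2 427/500
5 5/2 8297/10000
DF(2.5y) is solved at step 5

step 1 [0.5y] swap r/2=427/9573: DF=(1 − 427/9573·(0))/(1+427/9573) = 9573/10000 ≈ 0.957300
step 2 [1y] swap r/2=767/18806: DF=(1 − 767/18806·(0.957300))/(1+767/18806) = 9233/10000 ≈ 0.923300
step 3 [1.5y] swap r/2=562/13841: DF=(1 − 562/13841·(0.957300+0.923300))/(1+562/13841) = 2219/2500 ≈ 0.887600
step 4 [2y] zero: DF = P = 427/500 ≈ 0.854000
step 5 [2.5y] zero: DF = P = 8297/10000 ≈ 0.829700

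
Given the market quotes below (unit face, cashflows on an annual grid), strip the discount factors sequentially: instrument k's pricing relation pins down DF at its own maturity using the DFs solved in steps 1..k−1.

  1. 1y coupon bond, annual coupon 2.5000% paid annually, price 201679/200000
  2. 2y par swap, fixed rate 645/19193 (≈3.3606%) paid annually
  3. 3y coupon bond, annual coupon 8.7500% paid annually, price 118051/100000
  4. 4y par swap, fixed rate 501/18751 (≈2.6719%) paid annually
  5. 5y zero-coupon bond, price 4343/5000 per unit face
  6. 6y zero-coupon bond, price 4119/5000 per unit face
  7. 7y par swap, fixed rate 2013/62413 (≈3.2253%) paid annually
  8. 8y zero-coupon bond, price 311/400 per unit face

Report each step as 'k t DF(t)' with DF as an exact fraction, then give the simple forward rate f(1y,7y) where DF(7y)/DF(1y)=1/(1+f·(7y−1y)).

step 1 [1y] bond c/1=1/40: DF=(201679/200000 − 1/40·(0))/(1+1/40) = 4919/5000 ≈ 0.983800
step 2 [2y] swap r/1=645/19193: DF=(1 − 645/19193·(0.983800))/(1+645/19193) = 1871/2000 ≈ 0.935500
step 3 [3y] bond c/1=7/80: DF=(118051/100000 − 7/80·(0.983800+0.935500))/(1+7/80) = 9311/10000 ≈ 0.931100
step 4 [4y] swap r/1=501/18751: DF=(1 − 501/18751·(0.983800+0.935500+0.931100))/(1+501/18751) = 4499/5000 ≈ 0.899800
step 5 [5y] zero: DF = P = 4343/5000 ≈ 0.868600
step 6 [6y] zero: DF = P = 4119/5000 ≈ 0.823800
step 7 [7y] swap r/1=2013/62413: DF=(1 − 2013/62413·(0.983800+0.935500+0.931100+0.899800+0.868600+0.823800))/(1+2013/62413) = 7987/10000 ≈ 0.798700
step 8 [8y] zero: DF = P = 311/400 ≈ 0.777500

1 1 4919/5000
2 2 1871/2000
3 3 9311/10000
4 4 4499/5000
5 5 4343/5000
6 6 4119/5000
7 7 7987/10000
8 8 311/400
f(1y,7y) = ((4919/5000)/(7987/10000) − 1)/(6) = 617/15974 ≈ 3.8625%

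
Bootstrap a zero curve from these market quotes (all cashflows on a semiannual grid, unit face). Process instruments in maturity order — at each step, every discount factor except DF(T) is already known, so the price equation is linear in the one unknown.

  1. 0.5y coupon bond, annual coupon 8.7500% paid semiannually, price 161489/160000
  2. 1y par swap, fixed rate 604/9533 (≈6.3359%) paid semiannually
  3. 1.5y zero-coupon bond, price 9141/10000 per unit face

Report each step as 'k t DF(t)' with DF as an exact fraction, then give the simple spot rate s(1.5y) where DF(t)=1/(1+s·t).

1 1/2 967/1000
2 1 2349/2500
3 3/2 9141/10000
s(1.5y) = (1/(9141/10000) − 1)/(3/2) = 1718/27423 ≈ 6.2648%

step 1 [0.5y] bond c/2=7/160: DF=(161489/160000 − 7/160·(0))/(1+7/160) = 967/1000 ≈ 0.967000
step 2 [1y] swap r/2=302/9533: DF=(1 − 302/9533·(0.967000))/(1+302/9533) = 2349/2500 ≈ 0.939600
step 3 [1.5y] zero: DF = P = 9141/10000 ≈ 0.914100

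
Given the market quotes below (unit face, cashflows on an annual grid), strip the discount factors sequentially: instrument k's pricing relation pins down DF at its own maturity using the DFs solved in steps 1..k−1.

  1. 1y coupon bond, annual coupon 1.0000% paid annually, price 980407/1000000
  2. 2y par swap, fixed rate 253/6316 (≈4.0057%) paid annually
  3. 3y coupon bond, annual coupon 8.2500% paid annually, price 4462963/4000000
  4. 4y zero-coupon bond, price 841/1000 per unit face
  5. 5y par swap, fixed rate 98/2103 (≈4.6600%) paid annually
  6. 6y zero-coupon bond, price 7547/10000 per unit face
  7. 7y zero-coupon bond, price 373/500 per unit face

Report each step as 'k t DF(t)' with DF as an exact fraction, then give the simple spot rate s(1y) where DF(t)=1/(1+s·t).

step 1 [1y] bond c/1=1/100: DF=(980407/1000000 − 1/100·(0))/(1+1/100) = 9707/10000 ≈ 0.970700
step 2 [2y] swap r/1=253/6316: DF=(1 − 253/6316·(0.970700))/(1+253/6316) = 9241/10000 ≈ 0.924100
step 3 [3y] bond c/1=33/400: DF=(4462963/4000000 − 33/400·(0.970700+0.924100))/(1+33/400) = 8863/10000 ≈ 0.886300
step 4 [4y] zero: DF = P = 841/1000 ≈ 0.841000
step 5 [5y] swap r/1=98/2103: DF=(1 − 98/2103·(0.970700+0.924100+0.886300+0.841000))/(1+98/2103) = 3971/5000 ≈ 0.794200
step 6 [6y] zero: DF = P = 7547/10000 ≈ 0.754700
step 7 [7y] zero: DF = P = 373/500 ≈ 0.746000

1 1 9707/10000
2 2 9241/10000
3 3 8863/10000
4 4 841/1000
5 5 3971/5000
6 6 7547/10000
7 7 373/500
s(1y) = (1/(9707/10000) − 1)/(1) = 293/9707 ≈ 3.0184%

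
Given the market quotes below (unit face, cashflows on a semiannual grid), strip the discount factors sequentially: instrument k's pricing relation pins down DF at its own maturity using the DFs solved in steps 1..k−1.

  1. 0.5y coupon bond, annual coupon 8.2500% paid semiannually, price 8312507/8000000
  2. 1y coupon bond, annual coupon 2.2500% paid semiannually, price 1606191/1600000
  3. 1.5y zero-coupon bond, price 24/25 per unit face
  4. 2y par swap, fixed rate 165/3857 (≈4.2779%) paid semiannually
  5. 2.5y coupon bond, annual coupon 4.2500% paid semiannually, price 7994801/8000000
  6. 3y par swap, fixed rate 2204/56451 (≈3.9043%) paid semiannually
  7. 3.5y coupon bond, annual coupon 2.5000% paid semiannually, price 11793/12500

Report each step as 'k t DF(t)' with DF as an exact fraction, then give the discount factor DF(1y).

1 1/2 9979/10000
2 1 1227/1250
3 3/2 24/25
4 2 367/400
5 5/2 8983/10000
6 3 4449/5000
7 7/2 8621/10000
DF(1y) = 1227/1250 ≈ 0.981600

step 1 [0.5y] bond c/2=33/800: DF=(8312507/8000000 − 33/800·(0))/(1+33/800) = 9979/10000 ≈ 0.997900
step 2 [1y] bond c/2=9/800: DF=(1606191/1600000 − 9/800·(0.997900))/(1+9/800) = 1227/1250 ≈ 0.981600
step 3 [1.5y] zero: DF = P = 24/25 ≈ 0.960000
step 4 [2y] swap r/2=165/7714: DF=(1 − 165/7714·(0.997900+0.981600+0.960000))/(1+165/7714) = 367/400 ≈ 0.917500
step 5 [2.5y] bond c/2=17/800: DF=(7994801/8000000 − 17/800·(0.997900+0.981600+0.960000+0.917500))/(1+17/800) = 8983/10000 ≈ 0.898300
step 6 [3y] swap r/2=1102/56451: DF=(1 − 1102/56451·(0.997900+0.981600+0.960000+0.917500+0.898300))/(1+1102/56451) = 4449/5000 ≈ 0.889800
step 7 [3.5y] bond c/2=1/80: DF=(11793/12500 − 1/80·(0.997900+0.981600+0.960000+0.917500+0.898300+0.889800))/(1+1/80) = 8621/10000 ≈ 0.862100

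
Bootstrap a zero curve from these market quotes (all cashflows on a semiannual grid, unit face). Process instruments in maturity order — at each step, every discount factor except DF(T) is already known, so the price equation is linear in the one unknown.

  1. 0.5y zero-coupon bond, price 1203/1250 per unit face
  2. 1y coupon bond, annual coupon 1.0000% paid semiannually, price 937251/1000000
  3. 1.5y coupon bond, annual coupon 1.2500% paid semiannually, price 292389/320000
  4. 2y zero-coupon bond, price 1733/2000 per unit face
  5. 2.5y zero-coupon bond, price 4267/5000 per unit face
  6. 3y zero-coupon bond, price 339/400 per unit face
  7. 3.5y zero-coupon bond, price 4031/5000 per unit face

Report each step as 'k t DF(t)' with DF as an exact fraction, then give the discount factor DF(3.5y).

1 1/2 1203/1250
2 1 4639/5000
3 3/2 8963/10000
4 2 1733/2000
5 5/2 4267/5000
6 3 339/400
7 7/2 4031/5000
DF(3.5y) = 4031/5000 ≈ 0.806200

step 1 [0.5y] zero: DF = P = 1203/1250 ≈ 0.962400
step 2 [1y] bond c/2=1/200: DF=(937251/1000000 − 1/200·(0.962400))/(1+1/200) = 4639/5000 ≈ 0.927800
step 3 [1.5y] bond c/2=1/160: DF=(292389/320000 − 1/160·(0.962400+0.927800))/(1+1/160) = 8963/10000 ≈ 0.896300
step 4 [2y] zero: DF = P = 1733/2000 ≈ 0.866500
step 5 [2.5y] zero: DF = P = 4267/5000 ≈ 0.853400
step 6 [3y] zero: DF = P = 339/400 ≈ 0.847500
step 7 [3.5y] zero: DF = P = 4031/5000 ≈ 0.806200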